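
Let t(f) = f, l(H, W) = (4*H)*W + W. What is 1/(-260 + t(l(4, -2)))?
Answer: -1/294 ≈ -0.0034014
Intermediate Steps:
l(H, W) = W + 4*H*W (l(H, W) = 4*H*W + W = W + 4*H*W)
1/(-260 + t(l(4, -2))) = 1/(-260 - 2*(1 + 4*4)) = 1/(-260 - 2*(1 + 16)) = 1/(-260 - 2*17) = 1/(-260 - 34) = 1/(-294) = -1/294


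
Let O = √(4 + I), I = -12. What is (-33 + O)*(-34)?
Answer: 1122 - 68*I*√2 ≈ 1122.0 - 96.167*I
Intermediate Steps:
O = 2*I*√2 (O = √(4 - 12) = √(-8) = 2*I*√2 ≈ 2.8284*I)
(-33 + O)*(-34) = (-33 + 2*I*√2)*(-34) = 1122 - 68*I*√2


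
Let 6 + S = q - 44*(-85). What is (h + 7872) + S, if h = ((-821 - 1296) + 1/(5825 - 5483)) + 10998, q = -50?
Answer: 6989455/342 ≈ 20437.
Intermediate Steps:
S = 3684 (S = -6 + (-50 - 44*(-85)) = -6 + (-50 + 3740) = -6 + 3690 = 3684)
h = 3037303/342 (h = (-2117 + 1/342) + 10998 = -724013/342 + 10998 = 3037303/342 ≈ 8881.0)
(h + 7872) + S = (3037303/342 + 7872) + 3684 = 5729527/342 + 3684 = 6989455/342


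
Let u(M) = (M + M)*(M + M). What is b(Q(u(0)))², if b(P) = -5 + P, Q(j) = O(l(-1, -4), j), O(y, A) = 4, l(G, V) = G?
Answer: 1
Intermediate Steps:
u(M) = 4*M² (u(M) = (2*M)*(2*M) = 4*M²)
Q(j) = 4
b(Q(u(0)))² = (-5 + 4)² = (-1)² = 1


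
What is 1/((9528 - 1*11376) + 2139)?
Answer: 1/291 ≈ 0.0034364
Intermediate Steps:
1/((9528 - 1*11376) + 2139) = 1/((9528 - 11376) + 2139) = 1/(-1848 + 2139) = 1/291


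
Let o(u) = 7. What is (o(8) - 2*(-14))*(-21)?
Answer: -735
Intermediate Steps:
(o(8) - 2*(-14))*(-21) = (7 - 2*(-14))*(-21) = (7 + 28)*(-21) = 35*(-21) = -735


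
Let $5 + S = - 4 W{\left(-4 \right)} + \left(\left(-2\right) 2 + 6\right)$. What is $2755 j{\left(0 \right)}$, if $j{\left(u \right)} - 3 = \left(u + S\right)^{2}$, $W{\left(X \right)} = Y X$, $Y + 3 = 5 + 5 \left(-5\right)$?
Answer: $379209220$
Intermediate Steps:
$Y = -23$ ($Y = -3 + \left(5 + 5 \left(-5\right)\right) = -3 + \left(5 - 25\right) = -3 - 20 = -23$)
$W{\left(X \right)} = - 23 X$
$S = -371$ ($S = -5 + \left(- 4 \left(\left(-23\right) \left(-4\right)\right) + \left(\left(-2\right) 2 + 6\right)\right) = -5 + \left(\left(-4\right) 92 + \left(-4 + 6\right)\right) = -5 + \left(-368 + 2\right) = -5 - 366 = -371$)
$j{\left(u \right)} = 3 + \left(-371 + u\right)^{2}$ ($j{\left(u \right)} = 3 + \left(u - 371\right)^{2} = 3 + \left(-371 + u\right)^{2}$)
$2755 j{\left(0 \right)} = 2755 \left(3 + \left(-371 + 0\right)^{2}\right) = 2755 \left(3 + \left(-371\right)^{2}\right) = 2755 \left(3 + 137641\right) = 2755 \cdot 137644 = 379209220$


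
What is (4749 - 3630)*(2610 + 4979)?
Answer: 8492091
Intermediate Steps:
(4749 - 3630)*(2610 + 4979) = 1119*7589 = 8492091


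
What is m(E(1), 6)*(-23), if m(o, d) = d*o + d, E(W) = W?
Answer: -276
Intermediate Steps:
m(o, d) = d + d*o
m(E(1), 6)*(-23) = (6*(1 + 1))*(-23) = (6*2)*(-23) = 12*(-23) = -276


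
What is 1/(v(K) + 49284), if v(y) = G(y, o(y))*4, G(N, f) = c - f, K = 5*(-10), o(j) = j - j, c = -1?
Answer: 1/49280 ≈ 2.0292e-5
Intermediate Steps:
o(j) = 0
K = -50
G(N, f) = -1 - f
v(y) = -4 (v(y) = (-1 - 1*0)*4 = (-1 + 0)*4 = -1*4 = -4)
1/(v(K) + 49284) = 1/(-4 + 49284) = 1/49280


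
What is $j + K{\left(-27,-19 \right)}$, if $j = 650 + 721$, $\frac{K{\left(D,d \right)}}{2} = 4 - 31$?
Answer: $1317$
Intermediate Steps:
$K{\left(D,d \right)} = -54$ ($K{\left(D,d \right)} = 2 \left(4 - 31\right) = 2 \left(-27\right) = -54$)
$j = 1371$
$j + K{\left(-27,-19 \right)} = 1371 - 54 = 1317$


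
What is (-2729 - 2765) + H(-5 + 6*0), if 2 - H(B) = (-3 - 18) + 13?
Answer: -5484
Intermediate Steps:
H(B) = 10 (H(B) = 2 - ((-3 - 18) + 13) = 2 - (-21 + 13) = 2 - 1*(-8) = 2 + 8 = 10)
(-2729 - 2765) + H(-5 + 6*0) = (-2729 - 2765) + 10 = -5494 + 10 = -5484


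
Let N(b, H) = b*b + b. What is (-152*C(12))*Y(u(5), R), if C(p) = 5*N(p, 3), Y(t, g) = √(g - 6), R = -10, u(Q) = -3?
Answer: -474240*I ≈ -4.7424e+5*I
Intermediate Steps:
N(b, H) = b + b² (N(b, H) = b² + b = b + b²)
Y(t, g) = √(-6 + g)
C(p) = 5*p*(1 + p) (C(p) = 5*(p*(1 + p)) = 5*p*(1 + p))
(-152*C(12))*Y(u(5), R) = (-760*12*(1 + 12))*√(-6 - 10) = (-760*12*13)*√(-16) = (-152*780)*(4*I) = -474240*I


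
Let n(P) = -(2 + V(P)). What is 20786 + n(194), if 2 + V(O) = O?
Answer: 20592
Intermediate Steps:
V(O) = -2 + O
n(P) = -P (n(P) = -(2 + (-2 + P)) = -P)
20786 + n(194) = 20786 - 1*194 = 20786 - 194 = 20592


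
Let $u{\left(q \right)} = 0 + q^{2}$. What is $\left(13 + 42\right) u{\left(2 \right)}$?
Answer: $220$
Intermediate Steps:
$u{\left(q \right)} = q^{2}$
$\left(13 + 42\right) u{\left(2 \right)} = \left(13 + 42\right) 2^{2} = 55 \cdot 4 = 220$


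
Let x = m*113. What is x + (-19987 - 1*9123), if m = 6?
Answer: -28432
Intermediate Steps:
x = 678 (x = 6*113 = 678)
x + (-19987 - 1*9123) = 678 + (-19987 - 1*9123) = 678 + (-19987 - 9123) = 678 - 29110 = -28432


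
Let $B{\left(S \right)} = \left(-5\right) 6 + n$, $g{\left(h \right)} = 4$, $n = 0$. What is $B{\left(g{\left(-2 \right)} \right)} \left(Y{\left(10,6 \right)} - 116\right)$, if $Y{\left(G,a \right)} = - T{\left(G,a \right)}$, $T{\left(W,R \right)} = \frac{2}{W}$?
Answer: $3486$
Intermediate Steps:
$Y{\left(G,a \right)} = - \frac{2}{G}$
$B{\left(S \right)} = -30$ ($B{\left(S \right)} = \left(-5\right) 6 + 0 = -30 + 0 = -30$)
$B{\left(g{\left(-2 \right)} \right)} \left(Y{\left(10,6 \right)} - 116\right) = - 30 \left(- \frac{2}{10} - 116\right) = - 30 \left(\left(-2\right) \frac{1}{10} - 116\right) = - 30 \left(- \frac{1}{5} - 116\right) = \left(-30\right) \left(- \frac{581}{5}\right) = 3486$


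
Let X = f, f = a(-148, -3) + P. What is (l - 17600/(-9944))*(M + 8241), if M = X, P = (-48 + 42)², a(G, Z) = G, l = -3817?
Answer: -3504582609/113 ≈ -3.1014e+7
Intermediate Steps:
P = 36 (P = (-6)² = 36)
f = -112 (f = -148 + 36 = -112)
X = -112
M = -112
(l - 17600/(-9944))*(M + 8241) = (-3817 - 17600/(-9944))*(-112 + 8241) = (-3817 - 17600*(-1/9944))*8129 = (-3817 + 200/113)*8129 = -431121/113*8129 = -3504582609/113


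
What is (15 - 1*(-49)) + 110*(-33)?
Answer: -3566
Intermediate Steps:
(15 - 1*(-49)) + 110*(-33) = (15 + 49) - 3630 = 64 - 3630 = -3566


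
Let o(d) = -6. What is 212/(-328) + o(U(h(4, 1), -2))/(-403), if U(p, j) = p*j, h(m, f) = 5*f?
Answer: -20867/33046 ≈ -0.63145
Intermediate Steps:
U(p, j) = j*p
212/(-328) + o(U(h(4, 1), -2))/(-403) = 212/(-328) - 6/(-403) = 212*(-1/328) - 6*(-1/403) = -53/82 + 6/403 = -20867/33046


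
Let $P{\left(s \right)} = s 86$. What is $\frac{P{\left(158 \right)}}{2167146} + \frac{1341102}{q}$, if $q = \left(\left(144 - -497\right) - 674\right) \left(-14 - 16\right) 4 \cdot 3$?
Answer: $\frac{26912270929}{238386060} \approx 112.89$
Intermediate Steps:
$P{\left(s \right)} = 86 s$
$q = 11880$ ($q = \left(\left(144 + 497\right) - 674\right) \left(\left(-30\right) 12\right) = \left(641 - 674\right) \left(-360\right) = \left(-33\right) \left(-360\right) = 11880$)
$\frac{P{\left(158 \right)}}{2167146} + \frac{1341102}{q} = \frac{86 \cdot 158}{2167146} + \frac{1341102}{11880} = 13588 \cdot \frac{1}{2167146} + 1341102 \cdot \frac{1}{11880} = \frac{6794}{1083573} + \frac{223517}{1980} = \frac{26912270929}{238386060}$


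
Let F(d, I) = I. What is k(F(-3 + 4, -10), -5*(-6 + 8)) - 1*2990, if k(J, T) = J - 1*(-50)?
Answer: -2950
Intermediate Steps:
k(J, T) = 50 + J (k(J, T) = J + 50 = 50 + J)
k(F(-3 + 4, -10), -5*(-6 + 8)) - 1*2990 = (50 - 10) - 1*2990 = 40 - 2990 = -2950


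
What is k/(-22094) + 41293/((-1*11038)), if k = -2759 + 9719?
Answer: -494576011/121936786 ≈ -4.0560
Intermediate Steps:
k = 6960
k/(-22094) + 41293/((-1*11038)) = 6960/(-22094) + 41293/((-1*11038)) = 6960*(-1/22094) + 41293/(-11038) = -3480/11047 + 41293*(-1/11038) = -3480/11047 - 41293/11038 = -494576011/121936786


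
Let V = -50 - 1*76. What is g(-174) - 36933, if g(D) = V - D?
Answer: -36885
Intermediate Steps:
V = -126 (V = -50 - 76 = -126)
g(D) = -126 - D
g(-174) - 36933 = (-126 - 1*(-174)) - 36933 = (-126 + 174) - 36933 = 48 - 36933 = -36885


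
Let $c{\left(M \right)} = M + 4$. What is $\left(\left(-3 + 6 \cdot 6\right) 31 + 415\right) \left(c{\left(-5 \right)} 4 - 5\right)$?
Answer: $-12942$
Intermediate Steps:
$c{\left(M \right)} = 4 + M$
$\left(\left(-3 + 6 \cdot 6\right) 31 + 415\right) \left(c{\left(-5 \right)} 4 - 5\right) = \left(\left(-3 + 6 \cdot 6\right) 31 + 415\right) \left(\left(4 - 5\right) 4 - 5\right) = \left(\left(-3 + 36\right) 31 + 415\right) \left(\left(-1\right) 4 - 5\right) = \left(33 \cdot 31 + 415\right) \left(-4 - 5\right) = \left(1023 + 415\right) \left(-9\right) = 1438 \left(-9\right) = -12942$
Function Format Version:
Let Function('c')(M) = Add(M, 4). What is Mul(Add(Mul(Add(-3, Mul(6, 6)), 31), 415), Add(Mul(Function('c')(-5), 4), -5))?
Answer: -12942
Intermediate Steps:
Function('c')(M) = Add(4, M)
Mul(Add(Mul(Add(-3, Mul(6, 6)), 31), 415), Add(Mul(Function('c')(-5), 4), -5)) = Mul(Add(Mul(Add(-3, Mul(6, 6)), 31), 415), Add(Mul(Add(4, -5), 4), -5)) = Mul(Add(Mul(Add(-3, 36), 31), 415), Add(Mul(-1, 4), -5)) = Mul(Add(Mul(33, 31), 415), Add(-4, -5)) = Mul(Add(1023, 415), -9) = Mul(1438, -9) = -12942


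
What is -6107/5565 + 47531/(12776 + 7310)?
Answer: 12894983/10161690 ≈ 1.2690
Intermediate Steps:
-6107/5565 + 47531/(12776 + 7310) = -6107*1/5565 + 47531/20086 = -6107/5565 + 47531*(1/20086) = -6107/5565 + 4321/1826 = 12894983/10161690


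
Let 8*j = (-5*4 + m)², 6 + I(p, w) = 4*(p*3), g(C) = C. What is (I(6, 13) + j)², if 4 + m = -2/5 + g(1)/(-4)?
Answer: 206342154001/10240000 ≈ 20151.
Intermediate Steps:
m = -93/20 (m = -4 + (-2/5 + 1/(-4)) = -4 + (-2*⅕ + 1*(-¼)) = -4 + (-⅖ - ¼) = -4 - 13/20 = -93/20 ≈ -4.6500)
I(p, w) = -6 + 12*p (I(p, w) = -6 + 4*(p*3) = -6 + 4*(3*p) = -6 + 12*p)
j = 243049/3200 (j = (-5*4 - 93/20)²/8 = (-20 - 93/20)²/8 = (-493/20)²/8 = (⅛)*(243049/400) = 243049/3200 ≈ 75.953)
(I(6, 13) + j)² = ((-6 + 12*6) + 243049/3200)² = ((-6 + 72) + 243049/3200)² = (66 + 243049/3200)² = (454249/3200)² = 206342154001/10240000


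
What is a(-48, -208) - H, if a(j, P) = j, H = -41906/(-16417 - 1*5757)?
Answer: -553129/11087 ≈ -49.890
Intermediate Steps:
H = 20953/11087 (H = -41906/(-16417 - 5757) = -41906/(-22174) = -41906*(-1/22174) = 20953/11087 ≈ 1.8899)
a(-48, -208) - H = -48 - 1*20953/11087 = -48 - 20953/11087 = -553129/11087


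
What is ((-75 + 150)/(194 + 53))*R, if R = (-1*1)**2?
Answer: 75/247 ≈ 0.30364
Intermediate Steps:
R = 1 (R = (-1)**2 = 1)
((-75 + 150)/(194 + 53))*R = ((-75 + 150)/(194 + 53))*1 = (75/247)*1 = 75/247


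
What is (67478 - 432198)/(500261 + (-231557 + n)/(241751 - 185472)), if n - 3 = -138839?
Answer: -10263038440/14076909213 ≈ -0.72907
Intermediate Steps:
n = -138836 (n = 3 - 138839 = -138836)
(67478 - 432198)/(500261 + (-231557 + n)/(241751 - 185472)) = (67478 - 432198)/(500261 + (-231557 - 138836)/(241751 - 185472)) = -364720/(500261 - 370393/56279) = -364720/28153818426/56279 = -364720*56279/28153818426 = -10263038440/14076909213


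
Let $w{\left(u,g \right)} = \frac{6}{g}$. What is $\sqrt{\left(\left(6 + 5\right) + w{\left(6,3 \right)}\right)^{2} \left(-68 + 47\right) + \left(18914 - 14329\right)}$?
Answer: $2 \sqrt{259} \approx 32.187$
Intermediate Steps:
$\sqrt{\left(\left(6 + 5\right) + w{\left(6,3 \right)}\right)^{2} \left(-68 + 47\right) + \left(18914 - 14329\right)} = \sqrt{\left(\left(6 + 5\right) + \frac{6}{3}\right)^{2} \left(-68 + 47\right) + \left(18914 - 14329\right)} = \sqrt{\left(11 + 6 \cdot \frac{1}{3}\right)^{2} \left(-21\right) + \left(18914 - 14329\right)} = \sqrt{\left(11 + 2\right)^{2} \left(-21\right) + 4585} = \sqrt{13^{2} \left(-21\right) + 4585} = \sqrt{169 \left(-21\right) + 4585} = \sqrt{-3549 + 4585} = \sqrt{1036} = 2 \sqrt{259}$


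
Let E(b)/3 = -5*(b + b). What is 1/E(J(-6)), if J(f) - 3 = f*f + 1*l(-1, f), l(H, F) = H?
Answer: -1/1140 ≈ -0.00087719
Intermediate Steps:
J(f) = 2 + f**2 (J(f) = 3 + (f*f + 1*(-1)) = 3 + (f**2 - 1) = 3 + (-1 + f**2) = 2 + f**2)
E(b) = -30*b (E(b) = 3*(-5*(b + b)) = 3*(-10*b) = -30*b)
1/E(J(-6)) = 1/(-30*(2 + (-6)**2)) = 1/(-30*(2 + 36)) = 1/(-30*38) = 1/(-1140) = -1/1140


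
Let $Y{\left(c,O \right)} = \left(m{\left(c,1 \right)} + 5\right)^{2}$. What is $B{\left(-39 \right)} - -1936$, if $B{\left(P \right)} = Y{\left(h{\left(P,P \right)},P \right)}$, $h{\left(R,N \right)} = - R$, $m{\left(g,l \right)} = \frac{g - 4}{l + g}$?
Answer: $\frac{126113}{64} \approx 1970.5$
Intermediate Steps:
$m{\left(g,l \right)} = \frac{-4 + g}{g + l}$
$Y{\left(c,O \right)} = \left(5 + \frac{-4 + c}{1 + c}\right)^{2}$ ($Y{\left(c,O \right)} = \left(\frac{-4 + c}{c + 1} + 5\right)^{2} = \left(\frac{-4 + c}{1 + c} + 5\right)^{2} = \left(5 + \frac{-4 + c}{1 + c}\right)^{2}$)
$B{\left(P \right)} = \frac{\left(1 - 6 P\right)^{2}}{\left(1 - P\right)^{2}}$ ($B{\left(P \right)} = \frac{\left(1 + 6 \left(- P\right)\right)^{2}}{\left(1 - P\right)^{2}} = \frac{\left(1 - 6 P\right)^{2}}{\left(1 - P\right)^{2}}$)
$B{\left(-39 \right)} - -1936 = \frac{\left(-1 + 6 \left(-39\right)\right)^{2}}{\left(-1 - 39\right)^{2}} - -1936 = \frac{\left(-1 - 234\right)^{2}}{1600} + 1936 = \frac{\left(-235\right)^{2}}{1600} + 1936 = \frac{1}{1600} \cdot 55225 + 1936 = \frac{2209}{64} + 1936 = \frac{126113}{64}$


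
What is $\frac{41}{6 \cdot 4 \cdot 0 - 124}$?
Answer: $- \frac{41}{124} \approx -0.33065$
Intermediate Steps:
$\frac{41}{6 \cdot 4 \cdot 0 - 124} = \frac{41}{24 \cdot 0 - 124} = \frac{41}{0 - 124} = \frac{41}{-124} = 41 \left(- \frac{1}{124}\right) = - \frac{41}{124}$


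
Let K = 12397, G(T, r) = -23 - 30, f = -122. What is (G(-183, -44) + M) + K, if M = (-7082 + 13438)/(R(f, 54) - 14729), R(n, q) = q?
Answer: 181141844/14675 ≈ 12344.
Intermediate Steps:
G(T, r) = -53
M = -6356/14675 (M = (-7082 + 13438)/(54 - 14729) = 6356/(-14675) = 6356*(-1/14675) = -6356/14675 ≈ -0.43312)
(G(-183, -44) + M) + K = (-53 - 6356/14675) + 12397 = -784131/14675 + 12397 = 181141844/14675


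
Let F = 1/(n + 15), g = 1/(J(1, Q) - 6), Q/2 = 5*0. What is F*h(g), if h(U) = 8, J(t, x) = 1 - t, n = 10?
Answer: 8/25 ≈ 0.32000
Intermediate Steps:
Q = 0 (Q = 2*(5*0) = 2*0 = 0)
g = -⅙ (g = 1/((1 - 1*1) - 6) = 1/((1 - 1) - 6) = 1/(0 - 6) = 1/(-6) = -⅙ ≈ -0.16667)
F = 1/25 (F = 1/(10 + 15) = 1/25 ≈ 0.040000)
F*h(g) = (1/25)*8 = 8/25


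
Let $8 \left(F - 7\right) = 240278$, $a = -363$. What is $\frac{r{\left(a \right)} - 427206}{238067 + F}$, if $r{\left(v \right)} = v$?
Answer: $- \frac{1710276}{1072435} \approx -1.5948$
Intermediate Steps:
$F = \frac{120167}{4}$ ($F = 7 + \frac{1}{8} \cdot 240278 = 7 + \frac{120139}{4} = \frac{120167}{4} \approx 30042.0$)
$\frac{r{\left(a \right)} - 427206}{238067 + F} = \frac{-363 - 427206}{238067 + \frac{120167}{4}} = - \frac{427569}{\frac{1072435}{4}} = \left(-427569\right) \frac{4}{1072435} = - \frac{1710276}{1072435}$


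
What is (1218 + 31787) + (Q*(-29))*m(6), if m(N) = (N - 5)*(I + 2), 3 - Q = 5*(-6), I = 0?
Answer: 31091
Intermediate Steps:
Q = 33 (Q = 3 - 5*(-6) = 3 - 1*(-30) = 3 + 30 = 33)
m(N) = -10 + 2*N (m(N) = (N - 5)*(0 + 2) = (-5 + N)*2 = -10 + 2*N)
(1218 + 31787) + (Q*(-29))*m(6) = (1218 + 31787) + (33*(-29))*(-10 + 2*6) = 33005 - 957*(-10 + 12) = 33005 - 957*2 = 33005 - 1914 = 31091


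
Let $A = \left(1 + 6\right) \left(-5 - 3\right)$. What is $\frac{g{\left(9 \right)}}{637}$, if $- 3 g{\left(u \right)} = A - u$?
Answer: $\frac{5}{147} \approx 0.034014$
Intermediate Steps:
$A = -56$ ($A = 7 \left(-5 - 3\right) = 7 \left(-8\right) = -56$)
$g{\left(u \right)} = \frac{56}{3} + \frac{u}{3}$ ($g{\left(u \right)} = - \frac{-56 - u}{3} = \frac{56}{3} + \frac{u}{3}$)
$\frac{g{\left(9 \right)}}{637} = \frac{\frac{56}{3} + \frac{1}{3} \cdot 9}{637} = \left(\frac{56}{3} + 3\right) \frac{1}{637} = \frac{65}{3} \cdot \frac{1}{637} = \frac{5}{147}$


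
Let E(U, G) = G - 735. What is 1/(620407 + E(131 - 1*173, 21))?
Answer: 1/619693 ≈ 1.6137e-6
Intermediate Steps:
E(U, G) = -735 + G
1/(620407 + E(131 - 1*173, 21)) = 1/(620407 + (-735 + 21)) = 1/(620407 - 714) = 1/619693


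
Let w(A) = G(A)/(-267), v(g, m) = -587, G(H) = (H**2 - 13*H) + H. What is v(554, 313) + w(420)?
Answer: -109363/89 ≈ -1228.8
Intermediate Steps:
G(H) = H**2 - 12*H
w(A) = -A*(-12 + A)/267 (w(A) = (A*(-12 + A))/(-267) = (A*(-12 + A))*(-1/267) = -A*(-12 + A)/267)
v(554, 313) + w(420) = -587 + (1/267)*420*(12 - 1*420) = -587 + (1/267)*420*(12 - 420) = -587 + (1/267)*420*(-408) = -587 - 57120/89 = -109363/89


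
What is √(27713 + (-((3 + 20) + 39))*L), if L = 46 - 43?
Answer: √27527 ≈ 165.91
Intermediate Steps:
L = 3
√(27713 + (-((3 + 20) + 39))*L) = √(27713 - ((3 + 20) + 39)*3) = √(27713 - (23 + 39)*3) = √(27713 - 1*62*3) = √(27713 - 62*3) = √(27713 - 186) = √27527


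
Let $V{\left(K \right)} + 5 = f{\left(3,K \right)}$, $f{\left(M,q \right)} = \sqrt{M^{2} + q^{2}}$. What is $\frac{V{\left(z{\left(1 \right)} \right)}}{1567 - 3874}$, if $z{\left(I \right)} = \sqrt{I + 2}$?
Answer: $\frac{5}{2307} - \frac{2 \sqrt{3}}{2307} \approx 0.00066576$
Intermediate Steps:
$z{\left(I \right)} = \sqrt{2 + I}$
$V{\left(K \right)} = -5 + \sqrt{9 + K^{2}}$ ($V{\left(K \right)} = -5 + \sqrt{3^{2} + K^{2}} = -5 + \sqrt{9 + K^{2}}$)
$\frac{V{\left(z{\left(1 \right)} \right)}}{1567 - 3874} = \frac{-5 + \sqrt{9 + \left(\sqrt{2 + 1}\right)^{2}}}{1567 - 3874} = \frac{-5 + \sqrt{9 + \left(\sqrt{3}\right)^{2}}}{-2307} = - \frac{-5 + \sqrt{9 + 3}}{2307} = - \frac{-5 + \sqrt{12}}{2307} = - \frac{-5 + 2 \sqrt{3}}{2307} = \frac{5}{2307} - \frac{2 \sqrt{3}}{2307}$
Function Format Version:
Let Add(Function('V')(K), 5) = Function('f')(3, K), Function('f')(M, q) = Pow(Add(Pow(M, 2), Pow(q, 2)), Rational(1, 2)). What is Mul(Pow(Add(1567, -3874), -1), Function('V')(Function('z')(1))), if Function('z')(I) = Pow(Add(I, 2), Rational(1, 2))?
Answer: Add(Rational(5, 2307), Mul(Rational(-2, 2307), Pow(3, Rational(1, 2)))) ≈ 0.00066576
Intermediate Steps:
Function('z')(I) = Pow(Add(2, I), Rational(1, 2))
Function('V')(K) = Add(-5, Pow(Add(9, Pow(K, 2)), Rational(1, 2))) (Function('V')(K) = Add(-5, Pow(Add(Pow(3, 2), Pow(K, 2)), Rational(1, 2))) = Add(-5, Pow(Add(9, Pow(K, 2)), Rational(1, 2))))
Mul(Pow(Add(1567, -3874), -1), Function('V')(Function('z')(1))) = Mul(Pow(Add(1567, -3874), -1), Add(-5, Pow(Add(9, Pow(Pow(Add(2, 1), Rational(1, 2)), 2)), Rational(1, 2)))) = Mul(Pow(-2307, -1), Add(-5, Pow(Add(9, Pow(Pow(3, Rational(1, 2)), 2)), Rational(1, 2)))) = Mul(Rational(-1, 2307), Add(-5, Pow(Add(9, 3), Rational(1, 2)))) = Mul(Rational(-1, 2307), Add(-5, Pow(12, Rational(1, 2)))) = Mul(Rational(-1, 2307), Add(-5, Mul(2, Pow(3, Rational(1, 2))))) = Add(Rational(5, 2307), Mul(Rational(-2, 2307), Pow(3, Rational(1, 2))))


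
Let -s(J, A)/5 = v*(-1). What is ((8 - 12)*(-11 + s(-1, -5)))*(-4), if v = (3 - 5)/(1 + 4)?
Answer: -208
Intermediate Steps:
v = -⅖ (v = -2/5 = -2*⅕ = -⅖ ≈ -0.40000)
s(J, A) = -2 (s(J, A) = -(-2)*(-1) = -5*⅖ = -2)
((8 - 12)*(-11 + s(-1, -5)))*(-4) = ((8 - 12)*(-11 - 2))*(-4) = -4*(-13)*(-4) = 52*(-4) = -208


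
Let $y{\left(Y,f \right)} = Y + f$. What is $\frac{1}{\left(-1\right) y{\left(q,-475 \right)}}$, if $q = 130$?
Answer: $\frac{1}{345} \approx 0.0028986$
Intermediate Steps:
$\frac{1}{\left(-1\right) y{\left(q,-475 \right)}} = \frac{1}{\left(-1\right) \left(130 - 475\right)} = \frac{1}{\left(-1\right) \left(-345\right)} = \frac{1}{345}$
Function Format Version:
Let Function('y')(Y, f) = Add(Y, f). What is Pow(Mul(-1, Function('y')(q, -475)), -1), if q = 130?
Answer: Rational(1, 345) ≈ 0.0028986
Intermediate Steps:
Pow(Mul(-1, Function('y')(q, -475)), -1) = Pow(Mul(-1, Add(130, -475)), -1) = Pow(Mul(-1, -345), -1) = Pow(345, -1) = Rational(1, 345)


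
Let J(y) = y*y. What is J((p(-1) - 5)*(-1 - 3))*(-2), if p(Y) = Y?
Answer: -1152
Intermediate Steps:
J(y) = y²
J((p(-1) - 5)*(-1 - 3))*(-2) = ((-1 - 5)*(-1 - 3))²*(-2) = (-6*(-4))²*(-2) = 24²*(-2) = 576*(-2) = -1152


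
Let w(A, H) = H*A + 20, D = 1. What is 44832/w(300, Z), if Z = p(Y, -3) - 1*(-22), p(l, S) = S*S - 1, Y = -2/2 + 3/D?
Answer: 11208/2255 ≈ 4.9703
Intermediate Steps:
Y = 2 (Y = -2/2 + 3/1 = -2*½ + 3*1 = -1 + 3 = 2)
p(l, S) = -1 + S² (p(l, S) = S² - 1 = -1 + S²)
Z = 30 (Z = (-1 + (-3)²) - 1*(-22) = (-1 + 9) + 22 = 8 + 22 = 30)
w(A, H) = 20 + A*H (w(A, H) = A*H + 20 = 20 + A*H)
44832/w(300, Z) = 44832/(20 + 300*30) = 44832/(20 + 9000) = 44832/9020 = 44832*(1/9020) = 11208/2255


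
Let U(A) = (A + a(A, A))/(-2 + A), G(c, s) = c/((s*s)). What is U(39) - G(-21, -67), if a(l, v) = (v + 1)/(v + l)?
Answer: 6947852/6477627 ≈ 1.0726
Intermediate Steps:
G(c, s) = c/s² (G(c, s) = c/(s²) = c/s²)
a(l, v) = (1 + v)/(l + v)
U(A) = (A + (1 + A)/(2*A))/(-2 + A) (U(A) = (A + (1 + A)/(A + A))/(-2 + A) = (A + (1 + A)/((2*A)))/(-2 + A) = (A + (1/(2*A))*(1 + A))/(-2 + A) = (A + (1 + A)/(2*A))/(-2 + A))
U(39) - G(-21, -67) = (½)*(1 + 39 + 2*39²)/(39*(-2 + 39)) - (-21)/(-67)² = (½)*(1/39)*(1 + 39 + 2*1521)/37 - (-21)/4489 = (½)*(1/39)*(1/37)*(1 + 39 + 3042) - 1*(-21/4489) = (½)*(1/39)*(1/37)*3082 + 21/4489 = 1541/1443 + 21/4489 = 6947852/6477627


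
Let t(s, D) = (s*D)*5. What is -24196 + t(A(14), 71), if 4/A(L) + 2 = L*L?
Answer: -2346302/97 ≈ -24189.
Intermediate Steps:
A(L) = 4/(-2 + L²) (A(L) = 4/(-2 + L*L) = 4/(-2 + L²))
t(s, D) = 5*D*s (t(s, D) = (D*s)*5 = 5*D*s)
-24196 + t(A(14), 71) = -24196 + 5*71*(4/(-2 + 14²)) = -24196 + 5*71*(4/(-2 + 196)) = -24196 + 5*71*(4/194) = -24196 + 5*71*(4*(1/194)) = -24196 + 5*71*(2/97) = -24196 + 710/97 = -2346302/97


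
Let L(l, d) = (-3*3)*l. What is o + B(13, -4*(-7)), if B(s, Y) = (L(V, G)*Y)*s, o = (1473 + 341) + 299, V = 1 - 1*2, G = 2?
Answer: 5389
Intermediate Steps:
V = -1 (V = 1 - 2 = -1)
L(l, d) = -9*l
o = 2113 (o = 1814 + 299 = 2113)
B(s, Y) = 9*Y*s (B(s, Y) = ((-9*(-1))*Y)*s = (9*Y)*s = 9*Y*s)
o + B(13, -4*(-7)) = 2113 + 9*(-4*(-7))*13 = 2113 + 9*28*13 = 2113 + 3276 = 5389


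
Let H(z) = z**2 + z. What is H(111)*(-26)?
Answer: -323232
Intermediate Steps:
H(z) = z + z**2
H(111)*(-26) = (111*(1 + 111))*(-26) = (111*112)*(-26) = 12432*(-26) = -323232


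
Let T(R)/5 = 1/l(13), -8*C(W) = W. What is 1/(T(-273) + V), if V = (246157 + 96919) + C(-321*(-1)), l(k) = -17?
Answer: 136/46652839 ≈ 2.9151e-6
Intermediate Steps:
C(W) = -W/8
V = 2744287/8 (V = (246157 + 96919) - (-321)*(-1)/8 = 343076 - 1/8*321 = 343076 - 321/8 = 2744287/8 ≈ 3.4304e+5)
T(R) = -5/17 (T(R) = 5/(-17) = 5*(-1/17) = -5/17)
1/(T(-273) + V) = 1/(-5/17 + 2744287/8) = 1/(46652839/136) = 136/46652839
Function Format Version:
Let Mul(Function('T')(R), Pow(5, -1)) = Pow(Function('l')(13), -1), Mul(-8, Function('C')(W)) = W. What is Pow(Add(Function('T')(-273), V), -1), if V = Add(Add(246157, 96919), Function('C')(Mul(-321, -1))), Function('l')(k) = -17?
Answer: Rational(136, 46652839) ≈ 2.9151e-6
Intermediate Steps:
Function('C')(W) = Mul(Rational(-1, 8), W)
V = Rational(2744287, 8) (V = Add(Add(246157, 96919), Mul(Rational(-1, 8), Mul(-321, -1))) = Add(343076, Mul(Rational(-1, 8), 321)) = Add(343076, Rational(-321, 8)) = Rational(2744287, 8) ≈ 3.4304e+5)
Function('T')(R) = Rational(-5, 17) (Function('T')(R) = Mul(5, Pow(-17, -1)) = Mul(5, Rational(-1, 17)) = Rational(-5, 17))
Pow(Add(Function('T')(-273), V), -1) = Pow(Add(Rational(-5, 17), Rational(2744287, 8)), -1) = Pow(Rational(46652839, 136), -1) = Rational(136, 46652839)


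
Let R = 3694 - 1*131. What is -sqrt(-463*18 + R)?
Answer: -I*sqrt(4771) ≈ -69.072*I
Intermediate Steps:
R = 3563 (R = 3694 - 131 = 3563)
-sqrt(-463*18 + R) = -sqrt(-463*18 + 3563) = -sqrt(-8334 + 3563) = -sqrt(-4771) = -I*sqrt(4771)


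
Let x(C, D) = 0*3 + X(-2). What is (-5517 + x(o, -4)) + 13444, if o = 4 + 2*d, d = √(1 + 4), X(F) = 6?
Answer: 7933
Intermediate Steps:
d = √5 ≈ 2.2361
o = 4 + 2*√5 ≈ 8.4721
x(C, D) = 6 (x(C, D) = 0*3 + 6 = 0 + 6 = 6)
(-5517 + x(o, -4)) + 13444 = (-5517 + 6) + 13444 = -5511 + 13444 = 7933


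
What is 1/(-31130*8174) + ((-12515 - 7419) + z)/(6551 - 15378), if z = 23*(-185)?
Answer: 6155051172353/2246088584740 ≈ 2.7403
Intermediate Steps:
z = -4255
1/(-31130*8174) + ((-12515 - 7419) + z)/(6551 - 15378) = 1/(-31130*8174) + ((-12515 - 7419) - 4255)/(6551 - 15378) = -1/31130*1/8174 + (-19934 - 4255)/(-8827) = -1/254456620 - 24189*(-1/8827) = -1/254456620 + 24189/8827 = 6155051172353/2246088584740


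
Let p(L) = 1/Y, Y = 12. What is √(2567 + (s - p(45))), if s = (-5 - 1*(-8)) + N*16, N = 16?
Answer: √101733/6 ≈ 53.159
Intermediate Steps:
s = 259 (s = (-5 - 1*(-8)) + 16*16 = (-5 + 8) + 256 = 3 + 256 = 259)
p(L) = 1/12
√(2567 + (s - p(45))) = √(2567 + (259 - 1*1/12)) = √(2567 + (259 - 1/12)) = √(2567 + 3107/12) = √(33911/12) = √101733/6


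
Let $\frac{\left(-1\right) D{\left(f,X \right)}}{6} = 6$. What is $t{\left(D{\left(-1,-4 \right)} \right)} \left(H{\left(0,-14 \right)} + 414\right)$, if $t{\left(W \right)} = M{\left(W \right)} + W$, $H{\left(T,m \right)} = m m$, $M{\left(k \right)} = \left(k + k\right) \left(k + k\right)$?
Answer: $3140280$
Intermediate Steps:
$M{\left(k \right)} = 4 k^{2}$ ($M{\left(k \right)} = 2 k 2 k = 4 k^{2}$)
$H{\left(T,m \right)} = m^{2}$
$D{\left(f,X \right)} = -36$ ($D{\left(f,X \right)} = \left(-6\right) 6 = -36$)
$t{\left(W \right)} = W + 4 W^{2}$ ($t{\left(W \right)} = 4 W^{2} + W = W + 4 W^{2}$)
$t{\left(D{\left(-1,-4 \right)} \right)} \left(H{\left(0,-14 \right)} + 414\right) = - 36 \left(1 + 4 \left(-36\right)\right) \left(\left(-14\right)^{2} + 414\right) = - 36 \left(1 - 144\right) \left(196 + 414\right) = \left(-36\right) \left(-143\right) 610 = 5148 \cdot 610 = 3140280$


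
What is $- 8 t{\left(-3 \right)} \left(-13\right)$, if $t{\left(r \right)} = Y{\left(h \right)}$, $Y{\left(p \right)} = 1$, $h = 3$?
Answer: $104$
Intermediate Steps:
$t{\left(r \right)} = 1$
$- 8 t{\left(-3 \right)} \left(-13\right) = \left(-8\right) 1 \left(-13\right) = \left(-8\right) \left(-13\right) = 104$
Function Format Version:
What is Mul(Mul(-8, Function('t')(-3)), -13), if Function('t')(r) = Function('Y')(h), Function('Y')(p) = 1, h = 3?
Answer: 104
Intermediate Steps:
Function('t')(r) = 1
Mul(Mul(-8, Function('t')(-3)), -13) = Mul(Mul(-8, 1), -13) = Mul(-8, -13) = 104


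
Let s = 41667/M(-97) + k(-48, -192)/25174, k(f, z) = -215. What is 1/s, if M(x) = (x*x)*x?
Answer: -22975630102/1245149753 ≈ -18.452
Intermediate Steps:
M(x) = x³ (M(x) = x²*x = x³)
s = -1245149753/22975630102 (s = 41667/((-97)³) - 215/25174 = 41667/(-912673) - 215*1/25174 = 41667*(-1/912673) - 215/25174 = -41667/912673 - 215/25174 = -1245149753/22975630102 ≈ -0.054194)
1/s = 1/(-1245149753/22975630102) = -22975630102/1245149753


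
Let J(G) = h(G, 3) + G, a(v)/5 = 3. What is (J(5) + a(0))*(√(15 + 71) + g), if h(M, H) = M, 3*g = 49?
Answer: 1225/3 + 25*√86 ≈ 640.17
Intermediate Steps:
g = 49/3 (g = (⅓)*49 = 49/3 ≈ 16.333)
a(v) = 15 (a(v) = 5*3 = 15)
J(G) = 2*G (J(G) = G + G = 2*G)
(J(5) + a(0))*(√(15 + 71) + g) = (2*5 + 15)*(√(15 + 71) + 49/3) = (10 + 15)*(√86 + 49/3) = 25*(49/3 + √86) = 1225/3 + 25*√86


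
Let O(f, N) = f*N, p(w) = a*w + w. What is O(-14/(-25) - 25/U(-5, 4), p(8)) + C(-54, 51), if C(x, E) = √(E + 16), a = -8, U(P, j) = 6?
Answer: 15148/75 + √67 ≈ 210.16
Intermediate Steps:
C(x, E) = √(16 + E)
p(w) = -7*w (p(w) = -8*w + w = -7*w)
O(f, N) = N*f
O(-14/(-25) - 25/U(-5, 4), p(8)) + C(-54, 51) = (-7*8)*(-14/(-25) - 25/6) + √(16 + 51) = -56*(-14*(-1/25) - 25*⅙) + √67 = -56*(14/25 - 25/6) + √67 = -56*(-541/150) + √67 = 15148/75 + √67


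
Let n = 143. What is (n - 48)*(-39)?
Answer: -3705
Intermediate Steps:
(n - 48)*(-39) = (143 - 48)*(-39) = 95*(-39) = -3705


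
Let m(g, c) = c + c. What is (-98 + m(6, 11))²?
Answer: 5776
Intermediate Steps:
m(g, c) = 2*c
(-98 + m(6, 11))² = (-98 + 2*11)² = (-98 + 22)² = (-76)² = 5776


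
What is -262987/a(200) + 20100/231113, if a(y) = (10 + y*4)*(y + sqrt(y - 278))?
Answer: -575171649410/375133145967 + 262987*I*sqrt(78)/32463180 ≈ -1.5332 + 0.071547*I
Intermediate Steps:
a(y) = (10 + 4*y)*(y + sqrt(-278 + y))
-262987/a(200) + 20100/231113 = -262987/(4*200**2 + 10*200 + 10*sqrt(-278 + 200) + 4*200*sqrt(-278 + 200)) + 20100/231113 = -262987/(4*40000 + 2000 + 10*sqrt(-78) + 4*200*sqrt(-78)) + 20100*(1/231113) = -262987/(160000 + 2000 + 10*(I*sqrt(78)) + 4*200*(I*sqrt(78))) + 20100/231113 = -262987/(160000 + 2000 + 10*I*sqrt(78) + 800*I*sqrt(78)) + 20100/231113 = -262987/(162000 + 810*I*sqrt(78)) + 20100/231113 = 20100/231113 - 262987/(162000 + 810*I*sqrt(78))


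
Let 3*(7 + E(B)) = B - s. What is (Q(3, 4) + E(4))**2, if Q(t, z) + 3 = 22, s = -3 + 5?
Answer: 1444/9 ≈ 160.44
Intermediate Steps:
s = 2
Q(t, z) = 19 (Q(t, z) = -3 + 22 = 19)
E(B) = -23/3 + B/3 (E(B) = -7 + (B - 1*2)/3 = -7 + (B - 2)/3 = -7 + (-2 + B)/3 = -7 + (-2/3 + B/3) = -23/3 + B/3)
(Q(3, 4) + E(4))**2 = (19 + (-23/3 + (1/3)*4))**2 = (19 + (-23/3 + 4/3))**2 = (19 - 19/3)**2 = (38/3)**2 = 1444/9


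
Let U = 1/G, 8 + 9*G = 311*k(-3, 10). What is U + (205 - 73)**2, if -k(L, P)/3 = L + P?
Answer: 113935527/6539 ≈ 17424.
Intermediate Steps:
k(L, P) = -3*L - 3*P (k(L, P) = -3*(L + P) = -3*L - 3*P)
G = -6539/9 (G = -8/9 + (311*(-3*(-3) - 3*10))/9 = -8/9 + (311*(9 - 30))/9 = -8/9 + (311*(-21))/9 = -8/9 + (1/9)*(-6531) = -8/9 - 2177/3 = -6539/9 ≈ -726.56)
U = -9/6539 (U = 1/(-6539/9) = -9/6539 ≈ -0.0013764)
U + (205 - 73)**2 = -9/6539 + (205 - 73)**2 = -9/6539 + 132**2 = -9/6539 + 17424 = 113935527/6539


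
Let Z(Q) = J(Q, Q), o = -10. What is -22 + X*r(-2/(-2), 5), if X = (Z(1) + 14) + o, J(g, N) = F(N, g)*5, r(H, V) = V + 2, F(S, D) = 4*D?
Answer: 146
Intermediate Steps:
r(H, V) = 2 + V
J(g, N) = 20*g (J(g, N) = (4*g)*5 = 20*g)
Z(Q) = 20*Q
X = 24 (X = (20*1 + 14) - 10 = (20 + 14) - 10 = 34 - 10 = 24)
-22 + X*r(-2/(-2), 5) = -22 + 24*(2 + 5) = -22 + 24*7 = -22 + 168 = 146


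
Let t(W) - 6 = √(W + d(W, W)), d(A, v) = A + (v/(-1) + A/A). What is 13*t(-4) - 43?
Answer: 35 + 13*I*√3 ≈ 35.0 + 22.517*I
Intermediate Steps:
d(A, v) = 1 + A - v (d(A, v) = A + (v*(-1) + 1) = A + (-v + 1) = A + (1 - v) = 1 + A - v)
t(W) = 6 + √(1 + W) (t(W) = 6 + √(W + (1 + W - W)) = 6 + √(W + 1) = 6 + √(1 + W))
13*t(-4) - 43 = 13*(6 + √(1 - 4)) - 43 = 13*(6 + √(-3)) - 43 = 13*(6 + I*√3) - 43 = (78 + 13*I*√3) - 43 = 35 + 13*I*√3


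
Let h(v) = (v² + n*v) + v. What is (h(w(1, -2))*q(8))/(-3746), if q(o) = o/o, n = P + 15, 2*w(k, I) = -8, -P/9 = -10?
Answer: 204/1873 ≈ 0.10892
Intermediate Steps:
P = 90 (P = -9*(-10) = 90)
w(k, I) = -4 (w(k, I) = (½)*(-8) = -4)
n = 105 (n = 90 + 15 = 105)
q(o) = 1
h(v) = v² + 106*v (h(v) = (v² + 105*v) + v = v² + 106*v)
(h(w(1, -2))*q(8))/(-3746) = (-4*(106 - 4)*1)/(-3746) = (-4*102*1)*(-1/3746) = -408*1*(-1/3746) = -408*(-1/3746) = 204/1873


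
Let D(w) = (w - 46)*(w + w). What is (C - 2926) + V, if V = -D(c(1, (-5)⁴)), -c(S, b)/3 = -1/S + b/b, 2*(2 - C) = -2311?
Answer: -3537/2 ≈ -1768.5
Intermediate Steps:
C = 2315/2 (C = 2 - ½*(-2311) = 2 + 2311/2 = 2315/2 ≈ 1157.5)
c(S, b) = -3 + 3/S (c(S, b) = -3*(-1/S + b/b) = -3*(-1/S + 1) = -3*(1 - 1/S) = -3 + 3/S)
D(w) = 2*w*(-46 + w) (D(w) = (-46 + w)*(2*w) = 2*w*(-46 + w))
V = 0 (V = -2*(-3 + 3/1)*(-46 + (-3 + 3/1)) = -2*(-3 + 3*1)*(-46 + (-3 + 3*1)) = -2*(-3 + 3)*(-46 + (-3 + 3)) = -2*0*(-46 + 0) = -2*0*(-46) = -1*0 = 0)
(C - 2926) + V = (2315/2 - 2926) + 0 = -3537/2 + 0 = -3537/2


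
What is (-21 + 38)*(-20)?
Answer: -340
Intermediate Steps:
(-21 + 38)*(-20) = 17*(-20) = -340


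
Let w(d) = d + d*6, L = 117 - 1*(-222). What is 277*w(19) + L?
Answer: 37180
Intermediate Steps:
L = 339 (L = 117 + 222 = 339)
w(d) = 7*d (w(d) = d + 6*d = 7*d)
277*w(19) + L = 277*(7*19) + 339 = 277*133 + 339 = 36841 + 339 = 37180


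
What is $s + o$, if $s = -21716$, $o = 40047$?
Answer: $18331$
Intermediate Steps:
$s + o = -21716 + 40047 = 18331$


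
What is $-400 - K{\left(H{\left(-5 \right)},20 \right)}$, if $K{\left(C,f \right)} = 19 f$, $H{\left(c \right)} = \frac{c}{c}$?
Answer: $-780$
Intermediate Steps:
$H{\left(c \right)} = 1$
$-400 - K{\left(H{\left(-5 \right)},20 \right)} = -400 - 19 \cdot 20 = -400 - 380 = -780$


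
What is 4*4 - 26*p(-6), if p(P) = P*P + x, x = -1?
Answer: -894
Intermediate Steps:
p(P) = -1 + P**2 (p(P) = P*P - 1 = P**2 - 1 = -1 + P**2)
4*4 - 26*p(-6) = 4*4 - 26*(-1 + (-6)**2) = 16 - 26*(-1 + 36) = 16 - 26*35 = 16 - 910 = -894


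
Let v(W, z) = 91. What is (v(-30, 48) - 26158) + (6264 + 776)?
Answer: -19027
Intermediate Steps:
(v(-30, 48) - 26158) + (6264 + 776) = (91 - 26158) + (6264 + 776) = -26067 + 7040 = -19027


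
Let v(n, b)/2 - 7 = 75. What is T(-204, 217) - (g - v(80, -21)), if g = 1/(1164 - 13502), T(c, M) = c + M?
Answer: 2183827/12338 ≈ 177.00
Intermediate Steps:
T(c, M) = M + c
v(n, b) = 164 (v(n, b) = 14 + 2*75 = 14 + 150 = 164)
g = -1/12338 (g = 1/(-12338) = -1/12338 ≈ -8.1050e-5)
T(-204, 217) - (g - v(80, -21)) = (217 - 204) - (-1/12338 - 1*164) = 13 - (-1/12338 - 164) = 13 - 1*(-2023433/12338) = 13 + 2023433/12338 = 2183827/12338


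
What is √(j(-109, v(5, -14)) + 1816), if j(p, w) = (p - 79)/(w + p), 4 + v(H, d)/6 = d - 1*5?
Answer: 18*√342095/247 ≈ 42.623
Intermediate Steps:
v(H, d) = -54 + 6*d (v(H, d) = -24 + 6*(d - 1*5) = -24 + 6*(d - 5) = -24 + 6*(-5 + d) = -24 + (-30 + 6*d) = -54 + 6*d)
j(p, w) = (-79 + p)/(p + w)
√(j(-109, v(5, -14)) + 1816) = √((-79 - 109)/(-109 + (-54 + 6*(-14))) + 1816) = √(-188/(-109 + (-54 - 84)) + 1816) = √(-188/(-109 - 138) + 1816) = √(-188/(-247) + 1816) = √(-1/247*(-188) + 1816) = √(188/247 + 1816) = √(448740/247) = 18*√342095/247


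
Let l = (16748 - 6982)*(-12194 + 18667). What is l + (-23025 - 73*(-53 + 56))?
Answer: 63192074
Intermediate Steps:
l = 63215318 (l = 9766*6473 = 63215318)
l + (-23025 - 73*(-53 + 56)) = 63215318 + (-23025 - 73*(-53 + 56)) = 63215318 + (-23025 - 73*3) = 63215318 + (-23025 - 219) = 63215318 - 23244 = 63192074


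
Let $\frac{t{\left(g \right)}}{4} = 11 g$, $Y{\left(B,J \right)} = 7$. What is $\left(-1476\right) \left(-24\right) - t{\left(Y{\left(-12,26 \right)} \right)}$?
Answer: $35116$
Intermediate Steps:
$t{\left(g \right)} = 44 g$ ($t{\left(g \right)} = 4 \cdot 11 g = 44 g$)
$\left(-1476\right) \left(-24\right) - t{\left(Y{\left(-12,26 \right)} \right)} = \left(-1476\right) \left(-24\right) - 44 \cdot 7 = 35424 - 308 = 35116$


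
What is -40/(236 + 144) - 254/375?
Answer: -5576/7125 ≈ -0.78260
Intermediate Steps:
-40/(236 + 144) - 254/375 = -40/380 - 254*1/375 = -40*1/380 - 254/375 = -2/19 - 254/375 = -5576/7125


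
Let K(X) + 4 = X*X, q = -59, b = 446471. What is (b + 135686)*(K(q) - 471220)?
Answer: -272299861651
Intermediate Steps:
K(X) = -4 + X² (K(X) = -4 + X*X = -4 + X²)
(b + 135686)*(K(q) - 471220) = (446471 + 135686)*((-4 + (-59)²) - 471220) = 582157*((-4 + 3481) - 471220) = 582157*(3477 - 471220) = 582157*(-467743) = -272299861651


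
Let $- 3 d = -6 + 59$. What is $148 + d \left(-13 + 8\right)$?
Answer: $\frac{709}{3} \approx 236.33$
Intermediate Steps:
$d = - \frac{53}{3}$ ($d = - \frac{-6 + 59}{3} = \left(- \frac{1}{3}\right) 53 = - \frac{53}{3} \approx -17.667$)
$148 + d \left(-13 + 8\right) = 148 - \frac{53 \left(-13 + 8\right)}{3} = 148 - - \frac{265}{3} = 148 + \frac{265}{3} = \frac{709}{3}$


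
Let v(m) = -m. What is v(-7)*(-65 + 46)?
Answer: -133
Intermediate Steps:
v(-7)*(-65 + 46) = (-1*(-7))*(-65 + 46) = 7*(-19) = -133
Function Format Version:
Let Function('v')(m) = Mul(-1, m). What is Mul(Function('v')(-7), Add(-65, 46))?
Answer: -133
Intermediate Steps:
Mul(Function('v')(-7), Add(-65, 46)) = Mul(Mul(-1, -7), Add(-65, 46)) = Mul(7, -19) = -133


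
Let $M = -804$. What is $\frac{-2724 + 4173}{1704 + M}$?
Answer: $\frac{161}{100} \approx 1.61$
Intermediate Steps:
$\frac{-2724 + 4173}{1704 + M} = \frac{-2724 + 4173}{1704 - 804} = \frac{1449}{900} = 1449 \cdot \frac{1}{900} = \frac{161}{100}$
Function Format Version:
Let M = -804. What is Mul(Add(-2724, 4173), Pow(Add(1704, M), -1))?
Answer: Rational(161, 100) ≈ 1.6100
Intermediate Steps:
Mul(Add(-2724, 4173), Pow(Add(1704, M), -1)) = Mul(Add(-2724, 4173), Pow(Add(1704, -804), -1)) = Mul(1449, Pow(900, -1)) = Mul(1449, Rational(1, 900)) = Rational(161, 100)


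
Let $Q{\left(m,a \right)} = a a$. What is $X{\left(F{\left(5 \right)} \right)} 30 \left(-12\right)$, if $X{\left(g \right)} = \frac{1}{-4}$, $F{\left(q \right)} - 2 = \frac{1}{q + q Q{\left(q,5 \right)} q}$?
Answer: $90$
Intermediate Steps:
$Q{\left(m,a \right)} = a^{2}$
$F{\left(q \right)} = 2 + \frac{1}{q + 25 q^{2}}$ ($F{\left(q \right)} = 2 + \frac{1}{q + q 5^{2} q} = 2 + \frac{1}{q + q 25 q} = 2 + \frac{1}{q + 25 q q} = 2 + \frac{1}{q + 25 q^{2}}$)
$X{\left(g \right)} = - \frac{1}{4}$
$X{\left(F{\left(5 \right)} \right)} 30 \left(-12\right) = - \frac{30 \left(-12\right)}{4} = \left(- \frac{1}{4}\right) \left(-360\right) = 90$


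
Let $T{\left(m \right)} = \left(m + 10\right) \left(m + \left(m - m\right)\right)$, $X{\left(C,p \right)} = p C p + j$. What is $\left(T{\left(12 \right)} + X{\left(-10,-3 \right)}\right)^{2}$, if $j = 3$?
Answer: $31329$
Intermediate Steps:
$X{\left(C,p \right)} = 3 + C p^{2}$ ($X{\left(C,p \right)} = p C p + 3 = C p p + 3 = C p^{2} + 3 = 3 + C p^{2}$)
$T{\left(m \right)} = m \left(10 + m\right)$ ($T{\left(m \right)} = \left(10 + m\right) \left(m + 0\right) = \left(10 + m\right) m = m \left(10 + m\right)$)
$\left(T{\left(12 \right)} + X{\left(-10,-3 \right)}\right)^{2} = \left(12 \left(10 + 12\right) + \left(3 - 10 \left(-3\right)^{2}\right)\right)^{2} = \left(12 \cdot 22 + \left(3 - 90\right)\right)^{2} = \left(264 + \left(3 - 90\right)\right)^{2} = \left(264 - 87\right)^{2} = 177^{2} = 31329$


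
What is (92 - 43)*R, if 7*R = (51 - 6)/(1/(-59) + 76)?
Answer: 18585/4483 ≈ 4.1457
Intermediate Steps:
R = 2655/31381 (R = ((51 - 6)/(1/(-59) + 76))/7 = (45/(-1/59 + 76))/7 = (45/(4483/59))/7 = (45*(59/4483))/7 = (1/7)*(2655/4483) = 2655/31381 ≈ 0.084605)
(92 - 43)*R = (92 - 43)*(2655/31381) = 49*(2655/31381) = 18585/4483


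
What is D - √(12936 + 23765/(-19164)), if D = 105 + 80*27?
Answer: 2265 - 7*√24236763501/9582 ≈ 2151.3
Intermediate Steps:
D = 2265 (D = 105 + 2160 = 2265)
D - √(12936 + 23765/(-19164)) = 2265 - √(12936 + 23765/(-19164)) = 2265 - √(12936 + 23765*(-1/19164)) = 2265 - √(12936 - 23765/19164) = 2265 - √(247881739/19164) = 2265 - 7*√24236763501/9582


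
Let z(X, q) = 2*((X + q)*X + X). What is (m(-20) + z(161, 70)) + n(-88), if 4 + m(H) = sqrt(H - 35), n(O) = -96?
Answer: 74604 + I*sqrt(55) ≈ 74604.0 + 7.4162*I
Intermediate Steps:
m(H) = -4 + sqrt(-35 + H) (m(H) = -4 + sqrt(H - 35) = -4 + sqrt(-35 + H))
z(X, q) = 2*X + 2*X*(X + q) (z(X, q) = 2*(X*(X + q) + X) = 2*(X + X*(X + q)) = 2*X + 2*X*(X + q))
(m(-20) + z(161, 70)) + n(-88) = ((-4 + sqrt(-35 - 20)) + 2*161*(1 + 161 + 70)) - 96 = ((-4 + sqrt(-55)) + 2*161*232) - 96 = ((-4 + I*sqrt(55)) + 74704) - 96 = (74700 + I*sqrt(55)) - 96 = 74604 + I*sqrt(55)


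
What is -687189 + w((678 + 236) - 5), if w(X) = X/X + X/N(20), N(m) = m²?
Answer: -274874291/400 ≈ -6.8719e+5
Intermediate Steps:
w(X) = 1 + X/400 (w(X) = X/X + X/(20²) = 1 + X/400)
-687189 + w((678 + 236) - 5) = -687189 + (1 + ((678 + 236) - 5)/400) = -687189 + (1 + (914 - 5)/400) = -687189 + (1 + (1/400)*909) = -687189 + (1 + 909/400) = -687189 + 1309/400 = -274874291/400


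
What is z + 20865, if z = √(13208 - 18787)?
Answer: 20865 + I*√5579 ≈ 20865.0 + 74.693*I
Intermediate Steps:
z = I*√5579 (z = √(-5579) = I*√5579 ≈ 74.693*I)
z + 20865 = I*√5579 + 20865 = 20865 + I*√5579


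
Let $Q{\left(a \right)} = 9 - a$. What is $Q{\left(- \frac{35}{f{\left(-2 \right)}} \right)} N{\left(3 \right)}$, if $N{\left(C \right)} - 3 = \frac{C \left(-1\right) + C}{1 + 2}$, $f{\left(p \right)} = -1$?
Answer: $-78$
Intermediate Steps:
$N{\left(C \right)} = 3$ ($N{\left(C \right)} = 3 + \frac{C \left(-1\right) + C}{1 + 2} = 3 + \frac{- C + C}{3} = 3 + 0 \cdot \frac{1}{3} = 3 + 0 = 3$)
$Q{\left(- \frac{35}{f{\left(-2 \right)}} \right)} N{\left(3 \right)} = \left(9 - - \frac{35}{-1}\right) 3 = \left(9 - \left(-35\right) \left(-1\right)\right) 3 = \left(9 - 35\right) 3 = \left(-26\right) 3 = -78$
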